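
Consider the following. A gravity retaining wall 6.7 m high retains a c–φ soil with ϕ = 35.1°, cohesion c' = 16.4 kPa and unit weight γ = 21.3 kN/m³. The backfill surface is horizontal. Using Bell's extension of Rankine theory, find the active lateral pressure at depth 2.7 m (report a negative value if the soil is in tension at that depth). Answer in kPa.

-1.52 kPa

K_a = (1 − sin φ)/(1 + sin φ) = 0.2698.
σ_a = K_a γ z − 2c√K_a = 0.2698×21.3×2.7 − 2×16.4×0.5195 = -1.520 kPa.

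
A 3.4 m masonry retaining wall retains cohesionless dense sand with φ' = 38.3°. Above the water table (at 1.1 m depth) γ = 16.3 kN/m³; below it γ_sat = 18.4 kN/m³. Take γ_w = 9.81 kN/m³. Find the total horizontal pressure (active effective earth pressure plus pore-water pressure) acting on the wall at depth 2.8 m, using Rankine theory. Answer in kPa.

K_a = (1 − sin φ)/(1 + sin φ) = 0.2347.
γ' = 18.4 − 9.81 = 8.590 kN/m³.
Effective vertical stress at 2.8 m: σ'_v = 16.3×1.1 + 8.590×1.70 = 32.53 kPa.
σ'_h = K_a σ'_v = 0.2347 × 32.53 = 7.637 kPa; u = γ_w × 1.70 = 16.68 kPa.
Total σ_h = 7.637 + 16.68 = 24.31 kPa.

24.3 kPa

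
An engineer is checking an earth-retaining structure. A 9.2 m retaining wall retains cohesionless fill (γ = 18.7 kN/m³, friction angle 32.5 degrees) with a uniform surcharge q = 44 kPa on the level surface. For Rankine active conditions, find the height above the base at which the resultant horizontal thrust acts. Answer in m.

3.59 m

K_a = 0.3010.
Triangular part P₁ = ½K_aγH² = 238.2 at H/3 = 3.067 m; rectangular part P₂ = K_a q H = 121.8 at H/2 = 4.600 m.
ȳ = (P₁·3.067 + P₂·4.600)/(P₁+P₂) = 3.586 m.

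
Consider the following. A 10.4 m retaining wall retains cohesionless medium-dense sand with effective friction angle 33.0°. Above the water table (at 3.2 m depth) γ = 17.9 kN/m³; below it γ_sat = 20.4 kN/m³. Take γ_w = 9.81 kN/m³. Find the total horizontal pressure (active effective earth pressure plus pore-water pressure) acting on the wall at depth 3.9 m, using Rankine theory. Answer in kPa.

K_a = (1 − sin φ)/(1 + sin φ) = 0.2948.
γ' = 20.4 − 9.81 = 10.59 kN/m³.
Effective vertical stress at 3.9 m: σ'_v = 17.9×3.2 + 10.59×0.700 = 64.69 kPa.
σ'_h = K_a σ'_v = 0.2948 × 64.69 = 19.07 kPa; u = γ_w × 0.700 = 6.867 kPa.
Total σ_h = 19.07 + 6.867 = 25.94 kPa.

25.9 kPa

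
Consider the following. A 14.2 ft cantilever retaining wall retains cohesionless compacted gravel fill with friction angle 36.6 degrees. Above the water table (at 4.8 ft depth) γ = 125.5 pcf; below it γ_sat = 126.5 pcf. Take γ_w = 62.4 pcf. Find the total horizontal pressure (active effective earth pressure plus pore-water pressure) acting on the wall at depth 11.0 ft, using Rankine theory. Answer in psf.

K_a = (1 − sin φ)/(1 + sin φ) = 0.2530.
γ' = 126.5 − 62.4 = 64.10 pcf.
Effective vertical stress at 11.0 ft: σ'_v = 125.5×4.8 + 64.10×6.20 = 999.8 psf.
σ'_h = K_a σ'_v = 0.2530 × 999.8 = 252.9 psf; u = γ_w × 6.20 = 386.9 psf.
Total σ_h = 252.9 + 386.9 = 639.8 psf.

640 psf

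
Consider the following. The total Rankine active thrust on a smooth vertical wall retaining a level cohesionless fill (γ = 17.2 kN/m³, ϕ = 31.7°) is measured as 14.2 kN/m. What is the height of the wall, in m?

K_a = 0.3111. P_a = ½ K_a γ H² ⇒ H = √(2P_a/(K_a γ)).
H = √(2×14.2/(0.3111×17.2)) = 2.304 m.

2.30 m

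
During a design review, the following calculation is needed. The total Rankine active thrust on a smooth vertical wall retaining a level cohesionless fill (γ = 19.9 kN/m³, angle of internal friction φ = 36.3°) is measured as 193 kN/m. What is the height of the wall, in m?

8.70 m

K_a = 0.2563. P_a = ½ K_a γ H² ⇒ H = √(2P_a/(K_a γ)).
H = √(2×193/(0.2563×19.9)) = 8.700 m.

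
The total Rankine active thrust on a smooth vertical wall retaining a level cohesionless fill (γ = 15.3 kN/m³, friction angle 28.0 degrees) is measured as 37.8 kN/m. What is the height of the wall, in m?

3.70 m

K_a = 0.3610. P_a = ½ K_a γ H² ⇒ H = √(2P_a/(K_a γ)).
H = √(2×37.8/(0.3610×15.3)) = 3.699 m.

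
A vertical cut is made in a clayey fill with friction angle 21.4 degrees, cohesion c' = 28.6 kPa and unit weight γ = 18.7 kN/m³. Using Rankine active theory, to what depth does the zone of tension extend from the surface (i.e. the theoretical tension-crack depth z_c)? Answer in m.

K_a = tan²(45° − 21.4°/2) = 0.4653; √K_a = 0.6822.
The active pressure is zero where K_a γ z = 2c√K_a, so z_c = 2c/(γ√K_a) = 2×28.6/(18.7×0.6822) = 4.484 m.

4.48 m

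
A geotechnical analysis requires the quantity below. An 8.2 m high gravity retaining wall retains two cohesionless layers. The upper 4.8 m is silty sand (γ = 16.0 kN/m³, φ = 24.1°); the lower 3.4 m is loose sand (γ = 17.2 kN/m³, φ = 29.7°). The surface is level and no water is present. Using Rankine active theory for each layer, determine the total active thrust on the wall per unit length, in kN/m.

K_a1 = tan²(45°−24.1°/2) = 0.4201; K_a2 = tan²(45°−29.7°/2) = 0.3374.
Layer 1: σ at base = K_a1 γ₁ h₁ = 32.27 kPa; P₁ = ½×32.27×4.8 = 77.44.
Layer 2: σ_v at top = γ₁h₁ = 76.80; σ_h top = K_a2×76.80 = 25.91; σ_h base = K_a2×(76.80+17.2×3.4) = 45.64.
P₂ = ½(25.91+45.64)×3.4 = 121.6. Total P_a = 77.44+121.6 = 199.1 kN/m.

199 kN/m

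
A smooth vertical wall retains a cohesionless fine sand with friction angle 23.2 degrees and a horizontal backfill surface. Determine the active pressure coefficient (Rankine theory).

0.435

K_a = tan²(45° − φ/2) = tan²(33.40°) = 0.4348.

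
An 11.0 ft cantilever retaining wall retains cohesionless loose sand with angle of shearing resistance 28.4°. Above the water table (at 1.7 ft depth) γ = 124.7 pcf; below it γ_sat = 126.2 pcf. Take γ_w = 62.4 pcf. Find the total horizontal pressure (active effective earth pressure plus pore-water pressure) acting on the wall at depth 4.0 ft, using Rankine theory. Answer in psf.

271 psf

K_a = (1 − sin φ)/(1 + sin φ) = 0.3554.
γ' = 126.2 − 62.4 = 63.80 pcf.
Effective vertical stress at 4.0 ft: σ'_v = 124.7×1.7 + 63.80×2.30 = 358.7 psf.
σ'_h = K_a σ'_v = 0.3554 × 358.7 = 127.5 psf; u = γ_w × 2.30 = 143.5 psf.
Total σ_h = 127.5 + 143.5 = 271.0 psf.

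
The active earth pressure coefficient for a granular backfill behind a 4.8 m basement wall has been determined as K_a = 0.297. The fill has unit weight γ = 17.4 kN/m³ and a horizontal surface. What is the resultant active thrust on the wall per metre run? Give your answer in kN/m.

P = ½ K_a γ H² = 0.5 × 0.297 × 17.4 × 4.8² = 59.53 kN/m.

59.5 kN/m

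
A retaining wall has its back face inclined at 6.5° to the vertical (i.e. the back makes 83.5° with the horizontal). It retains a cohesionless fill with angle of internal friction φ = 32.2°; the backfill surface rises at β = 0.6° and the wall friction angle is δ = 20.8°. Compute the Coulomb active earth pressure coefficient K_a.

0.325

K_a = sin²(α+φ) / [sin²α · sin(α−δ) · (1 + √{sin(φ+δ)sin(φ−β) / (sin(α−δ)sin(α+β))})²].
With α = 83.5°, φ = 32.2°, δ = 20.8°, β = 0.6°: K_a = 0.3248.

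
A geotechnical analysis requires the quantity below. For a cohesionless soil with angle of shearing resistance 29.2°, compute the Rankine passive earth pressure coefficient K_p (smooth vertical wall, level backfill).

K_p = (1 + sin φ)/(1 − sin φ) = tan²(45° + 29.2°/2) = 2.905.

2.91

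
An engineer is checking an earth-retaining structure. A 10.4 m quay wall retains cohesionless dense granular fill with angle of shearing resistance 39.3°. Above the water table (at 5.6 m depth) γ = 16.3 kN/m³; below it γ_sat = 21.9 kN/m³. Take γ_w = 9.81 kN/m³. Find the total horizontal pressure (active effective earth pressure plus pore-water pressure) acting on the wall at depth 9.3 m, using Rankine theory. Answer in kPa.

K_a = (1 − sin φ)/(1 + sin φ) = 0.2245.
γ' = 21.9 − 9.81 = 12.09 kN/m³.
Effective vertical stress at 9.3 m: σ'_v = 16.3×5.6 + 12.09×3.70 = 136.0 kPa.
σ'_h = K_a σ'_v = 0.2245 × 136.0 = 30.53 kPa; u = γ_w × 3.70 = 36.30 kPa.
Total σ_h = 30.53 + 36.30 = 66.83 kPa.

66.8 kPa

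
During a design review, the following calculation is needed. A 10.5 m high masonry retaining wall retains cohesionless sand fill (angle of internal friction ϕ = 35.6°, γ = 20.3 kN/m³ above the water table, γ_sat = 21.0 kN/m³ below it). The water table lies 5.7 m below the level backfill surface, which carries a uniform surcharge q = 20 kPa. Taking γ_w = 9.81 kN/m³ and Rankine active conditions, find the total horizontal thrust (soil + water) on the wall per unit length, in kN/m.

K_a = tan²(45° − φ/2) = 0.2641.
γ' = 21.0 − 9.81 = 11.19 kN/m³. h₂ = H − d_w = 4.8 m.
σ'_h: at surface K_a·q = 5.282; at WT K_a(q+γd_w) = 35.84; at base K_a(q+γd_w+γ'h₂) = 50.03 kPa.
P₁ = ½(5.282+35.84)×5.7 = 117.2; P₂ = ½(35.84+50.03)×4.8 = 206.1; P_w = ½γ_w h₂² = 113.0.
Total = 117.2+206.1+113.0 = 436.3 kN/m.

436 kN/m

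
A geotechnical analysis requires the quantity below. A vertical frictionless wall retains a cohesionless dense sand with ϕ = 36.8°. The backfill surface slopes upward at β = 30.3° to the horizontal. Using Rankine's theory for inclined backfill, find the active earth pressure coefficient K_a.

K_a = cos β · (cos β − √(cos²β − cos²φ)) / (cos β + √(cos²β − cos²φ)).
cos β = 0.8634, cos φ = 0.8007, √(cos²β − cos²φ) = 0.3229.
K_a = 0.8634 × (0.8634 − 0.3229)/(0.8634 + 0.3229) = 0.3933.

0.393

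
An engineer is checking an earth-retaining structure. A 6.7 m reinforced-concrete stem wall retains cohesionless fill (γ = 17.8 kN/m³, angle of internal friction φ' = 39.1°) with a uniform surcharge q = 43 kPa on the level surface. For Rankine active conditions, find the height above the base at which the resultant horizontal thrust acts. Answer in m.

K_a = 0.2265.
Triangular part P₁ = ½K_aγH² = 90.49 at H/3 = 2.233 m; rectangular part P₂ = K_a q H = 65.25 at H/2 = 3.350 m.
ȳ = (P₁·2.233 + P₂·3.350)/(P₁+P₂) = 2.701 m.

2.70 m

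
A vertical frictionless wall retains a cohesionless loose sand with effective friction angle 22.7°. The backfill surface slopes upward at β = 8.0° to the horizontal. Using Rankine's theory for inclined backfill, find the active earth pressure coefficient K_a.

K_a = cos β · (cos β − √(cos²β − cos²φ)) / (cos β + √(cos²β − cos²φ)).
cos β = 0.9903, cos φ = 0.9225, √(cos²β − cos²φ) = 0.3599.
K_a = 0.9903 × (0.9903 − 0.3599)/(0.9903 + 0.3599) = 0.4623.

0.462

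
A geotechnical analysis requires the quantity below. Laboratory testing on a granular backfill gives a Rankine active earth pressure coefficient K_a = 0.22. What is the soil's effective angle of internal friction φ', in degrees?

39.7°

K_a = tan²(45° − φ/2) ⇒ 45° − φ/2 = arctan(√0.22) = 25.13°.
φ = 2(45° − 25.13°) = 39.74°.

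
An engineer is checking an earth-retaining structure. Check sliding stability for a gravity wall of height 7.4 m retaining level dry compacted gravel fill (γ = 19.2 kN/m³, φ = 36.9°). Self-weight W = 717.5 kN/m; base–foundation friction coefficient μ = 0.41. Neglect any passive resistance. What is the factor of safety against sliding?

2.24

K_a = tan²(45° − 36.9°/2) = 0.2497.
P_a = ½K_aγH² = 0.5×0.2497×19.2×7.4² = 131.3 kN/m, acting at H/3 = 2.467 m above the base.
FS_sliding = μW / P_a = 0.41×717.5 / 131.3 = 2.241.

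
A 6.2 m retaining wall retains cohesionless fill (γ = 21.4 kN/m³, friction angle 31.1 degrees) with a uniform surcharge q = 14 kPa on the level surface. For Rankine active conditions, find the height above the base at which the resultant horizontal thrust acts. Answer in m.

2.25 m

K_a = 0.3188.
Triangular part P₁ = ½K_aγH² = 131.1 at H/3 = 2.067 m; rectangular part P₂ = K_a q H = 27.67 at H/2 = 3.100 m.
ȳ = (P₁·2.067 + P₂·3.100)/(P₁+P₂) = 2.247 m.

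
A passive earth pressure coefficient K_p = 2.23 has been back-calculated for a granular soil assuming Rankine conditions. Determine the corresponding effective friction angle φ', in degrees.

22.4°

K_p = (1+sin φ)/(1−sin φ) ⇒ sin φ = (K_p − 1)/(K_p + 1) = 0.3808.
φ = arcsin(0.3808) = 22.38°.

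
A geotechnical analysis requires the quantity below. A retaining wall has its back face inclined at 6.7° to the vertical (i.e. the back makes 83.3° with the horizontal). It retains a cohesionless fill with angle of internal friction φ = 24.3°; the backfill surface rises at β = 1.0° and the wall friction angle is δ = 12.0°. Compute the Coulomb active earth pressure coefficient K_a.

K_a = sin²(α+φ) / [sin²α · sin(α−δ) · (1 + √{sin(φ+δ)sin(φ−β) / (sin(α−δ)sin(α+β))})²].
With α = 83.3°, φ = 24.3°, δ = 12.0°, β = 1.0°: K_a = 0.4331.

0.433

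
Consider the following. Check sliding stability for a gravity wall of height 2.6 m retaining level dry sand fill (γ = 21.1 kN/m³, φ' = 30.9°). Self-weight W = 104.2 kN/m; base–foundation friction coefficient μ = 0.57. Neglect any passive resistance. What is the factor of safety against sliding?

K_a = tan²(45° − 30.9°/2) = 0.3214.
P_a = ½K_aγH² = 0.5×0.3214×21.1×2.6² = 22.92 kN/m, acting at H/3 = 0.8667 m above the base.
FS_sliding = μW / P_a = 0.57×104.2 / 22.92 = 2.591.

2.59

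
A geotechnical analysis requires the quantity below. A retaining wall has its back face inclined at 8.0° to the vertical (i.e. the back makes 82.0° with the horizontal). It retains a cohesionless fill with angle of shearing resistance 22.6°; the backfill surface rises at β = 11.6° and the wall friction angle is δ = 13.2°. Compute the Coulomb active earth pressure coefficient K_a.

K_a = sin²(α+φ) / [sin²α · sin(α−δ) · (1 + √{sin(φ+δ)sin(φ−β) / (sin(α−δ)sin(α+β))})²].
With α = 82.0°, φ = 22.6°, δ = 13.2°, β = 11.6°: K_a = 0.5651.

0.565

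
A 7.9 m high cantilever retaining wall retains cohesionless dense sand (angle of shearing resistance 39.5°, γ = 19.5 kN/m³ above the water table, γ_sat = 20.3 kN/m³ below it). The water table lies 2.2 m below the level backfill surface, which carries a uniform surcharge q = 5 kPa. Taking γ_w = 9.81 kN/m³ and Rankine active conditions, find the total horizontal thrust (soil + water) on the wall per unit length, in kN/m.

271 kN/m

K_a = tan²(45° − φ/2) = 0.2224.
γ' = 20.3 − 9.81 = 10.49 kN/m³. h₂ = H − d_w = 5.7 m.
σ'_h: at surface K_a·q = 1.112; at WT K_a(q+γd_w) = 10.65; at base K_a(q+γd_w+γ'h₂) = 23.95 kPa.
P₁ = ½(1.112+10.65)×2.2 = 12.94; P₂ = ½(10.65+23.95)×5.7 = 98.64; P_w = ½γ_w h₂² = 159.4.
Total = 12.94+98.64+159.4 = 270.9 kN/m.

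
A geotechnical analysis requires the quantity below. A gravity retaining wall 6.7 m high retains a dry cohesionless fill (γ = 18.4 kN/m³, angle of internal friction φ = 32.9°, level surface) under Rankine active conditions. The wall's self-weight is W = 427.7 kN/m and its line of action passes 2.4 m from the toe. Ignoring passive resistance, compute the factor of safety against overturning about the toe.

K_a = tan²(45° − 32.9°/2) = 0.2960.
P_a = ½K_aγH² = 0.5×0.2960×18.4×6.7² = 122.3 kN/m, acting at H/3 = 2.233 m above the base.
Overturning moment M_o = P_a × H/3 = 122.3 × 2.233 = 273.0.
Resisting moment M_r = W × 2.4 = 427.7 × 2.4 = 1026.
FS_overturning = M_r/M_o = 1026/273.0 = 3.759.

3.76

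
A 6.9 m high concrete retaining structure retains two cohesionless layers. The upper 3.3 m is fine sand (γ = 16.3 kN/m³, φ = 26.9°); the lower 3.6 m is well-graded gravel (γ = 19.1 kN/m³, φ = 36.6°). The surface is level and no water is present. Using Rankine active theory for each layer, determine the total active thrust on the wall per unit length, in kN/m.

K_a1 = tan²(45°−26.9°/2) = 0.3770; K_a2 = tan²(45°−36.6°/2) = 0.2530.
Layer 1: σ at base = K_a1 γ₁ h₁ = 20.28 kPa; P₁ = ½×20.28×3.3 = 33.46.
Layer 2: σ_v at top = γ₁h₁ = 53.79; σ_h top = K_a2×53.79 = 13.61; σ_h base = K_a2×(53.79+19.1×3.6) = 31.00.
P₂ = ½(13.61+31.00)×3.6 = 80.29. Total P_a = 33.46+80.29 = 113.8 kN/m.

114 kN/m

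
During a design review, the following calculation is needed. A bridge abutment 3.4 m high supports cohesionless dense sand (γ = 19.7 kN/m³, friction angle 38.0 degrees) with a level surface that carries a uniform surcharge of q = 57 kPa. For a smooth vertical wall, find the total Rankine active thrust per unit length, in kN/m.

73.2 kN/m

K_a = tan²(45° − φ/2) = 0.2379.
Soil triangle: ½ K_a γ H² = 0.5×0.2379×19.7×3.4² = 27.09 kN/m.
Surcharge rectangle: K_a q H = 0.2379×57×3.4 = 46.10 kN/m.
Total = 27.09 + 46.10 = 73.19 kN/m.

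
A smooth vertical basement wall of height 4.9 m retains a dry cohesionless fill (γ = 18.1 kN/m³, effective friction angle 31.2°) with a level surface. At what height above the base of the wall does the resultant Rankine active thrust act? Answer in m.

K_a = 0.3175.
The pressure distribution is triangular, so the resultant acts at H/3 above the base = 4.9/3 = 1.633 m.

1.63 m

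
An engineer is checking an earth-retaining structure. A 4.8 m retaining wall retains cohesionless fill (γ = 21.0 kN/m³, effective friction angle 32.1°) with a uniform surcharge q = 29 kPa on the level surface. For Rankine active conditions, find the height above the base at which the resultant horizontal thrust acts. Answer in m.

1.89 m

K_a = 0.3060.
Triangular part P₁ = ½K_aγH² = 74.03 at H/3 = 1.600 m; rectangular part P₂ = K_a q H = 42.59 at H/2 = 2.400 m.
ȳ = (P₁·1.600 + P₂·2.400)/(P₁+P₂) = 1.892 m.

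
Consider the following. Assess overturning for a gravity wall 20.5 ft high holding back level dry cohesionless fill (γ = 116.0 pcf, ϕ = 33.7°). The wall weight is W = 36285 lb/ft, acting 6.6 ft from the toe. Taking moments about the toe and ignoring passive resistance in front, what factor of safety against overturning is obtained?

5.02

K_a = tan²(45° − 33.7°/2) = 0.2863.
P_a = ½K_aγH² = 0.5×0.2863×116.0×20.5² = 6978 lb/ft, acting at H/3 = 6.833 ft above the base.
Overturning moment M_o = P_a × H/3 = 6978 × 6.833 = 47690.
Resisting moment M_r = W × 6.6 = 36285 × 6.6 = 239500.
FS_overturning = M_r/M_o = 239500/47690 = 5.022.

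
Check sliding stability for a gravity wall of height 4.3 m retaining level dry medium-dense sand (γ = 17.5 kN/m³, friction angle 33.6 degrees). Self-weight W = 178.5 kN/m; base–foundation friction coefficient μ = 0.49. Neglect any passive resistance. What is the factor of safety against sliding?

K_a = tan²(45° − 33.6°/2) = 0.2875.
P_a = ½K_aγH² = 0.5×0.2875×17.5×4.3² = 46.51 kN/m, acting at H/3 = 1.433 m above the base.
FS_sliding = μW / P_a = 0.49×178.5 / 46.51 = 1.880.

1.88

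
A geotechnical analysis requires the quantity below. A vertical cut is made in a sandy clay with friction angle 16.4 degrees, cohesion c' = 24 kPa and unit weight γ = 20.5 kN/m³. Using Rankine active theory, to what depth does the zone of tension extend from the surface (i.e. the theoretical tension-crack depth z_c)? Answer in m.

K_a = tan²(45° − 16.4°/2) = 0.5596; √K_a = 0.7481.
The active pressure is zero where K_a γ z = 2c√K_a, so z_c = 2c/(γ√K_a) = 2×24/(20.5×0.7481) = 3.130 m.

3.13 m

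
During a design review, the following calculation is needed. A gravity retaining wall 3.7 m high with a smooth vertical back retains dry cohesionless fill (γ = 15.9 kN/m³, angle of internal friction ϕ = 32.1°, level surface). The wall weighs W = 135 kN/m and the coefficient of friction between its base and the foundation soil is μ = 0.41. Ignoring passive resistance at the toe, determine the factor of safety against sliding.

1.66

K_a = tan²(45° − 32.1°/2) = 0.3060.
P_a = ½K_aγH² = 0.5×0.3060×15.9×3.7² = 33.30 kN/m, acting at H/3 = 1.233 m above the base.
FS_sliding = μW / P_a = 0.41×135 / 33.30 = 1.662.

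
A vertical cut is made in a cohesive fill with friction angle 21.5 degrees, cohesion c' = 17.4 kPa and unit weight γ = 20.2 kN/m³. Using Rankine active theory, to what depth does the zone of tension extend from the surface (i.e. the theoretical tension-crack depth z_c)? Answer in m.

K_a = tan²(45° − 21.5°/2) = 0.4636; √K_a = 0.6809.
The active pressure is zero where K_a γ z = 2c√K_a, so z_c = 2c/(γ√K_a) = 2×17.4/(20.2×0.6809) = 2.530 m.

2.53 m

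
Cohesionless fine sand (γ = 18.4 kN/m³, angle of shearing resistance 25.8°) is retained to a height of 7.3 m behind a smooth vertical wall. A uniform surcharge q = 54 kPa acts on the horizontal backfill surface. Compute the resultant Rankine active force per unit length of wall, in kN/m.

K_a = tan²(45° − φ/2) = 0.3935.
Soil triangle: ½ K_a γ H² = 0.5×0.3935×18.4×7.3² = 192.9 kN/m.
Surcharge rectangle: K_a q H = 0.3935×54×7.3 = 155.1 kN/m.
Total = 192.9 + 155.1 = 348.0 kN/m.

348 kN/m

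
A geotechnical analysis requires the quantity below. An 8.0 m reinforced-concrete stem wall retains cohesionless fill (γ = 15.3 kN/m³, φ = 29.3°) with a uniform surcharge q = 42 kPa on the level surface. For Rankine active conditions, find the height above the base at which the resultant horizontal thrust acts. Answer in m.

3.21 m

K_a = 0.3428.
Triangular part P₁ = ½K_aγH² = 167.9 at H/3 = 2.667 m; rectangular part P₂ = K_a q H = 115.2 at H/2 = 4.000 m.
ȳ = (P₁·2.667 + P₂·4.000)/(P₁+P₂) = 3.209 m.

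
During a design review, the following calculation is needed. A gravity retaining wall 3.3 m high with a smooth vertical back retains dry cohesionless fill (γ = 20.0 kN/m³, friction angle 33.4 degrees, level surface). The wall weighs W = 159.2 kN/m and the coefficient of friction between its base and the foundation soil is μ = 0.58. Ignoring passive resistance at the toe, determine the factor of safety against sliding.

2.92

K_a = tan²(45° − 33.4°/2) = 0.2899.
P_a = ½K_aγH² = 0.5×0.2899×20.0×3.3² = 31.57 kN/m, acting at H/3 = 1.100 m above the base.
FS_sliding = μW / P_a = 0.58×159.2 / 31.57 = 2.925.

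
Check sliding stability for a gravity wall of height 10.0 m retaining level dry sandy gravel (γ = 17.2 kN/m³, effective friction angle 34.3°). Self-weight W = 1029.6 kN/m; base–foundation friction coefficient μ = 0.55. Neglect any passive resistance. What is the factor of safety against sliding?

K_a = tan²(45° − 34.3°/2) = 0.2792.
P_a = ½K_aγH² = 0.5×0.2792×17.2×10.0² = 240.1 kN/m, acting at H/3 = 3.333 m above the base.
FS_sliding = μW / P_a = 0.55×1029.6 / 240.1 = 2.359.

2.36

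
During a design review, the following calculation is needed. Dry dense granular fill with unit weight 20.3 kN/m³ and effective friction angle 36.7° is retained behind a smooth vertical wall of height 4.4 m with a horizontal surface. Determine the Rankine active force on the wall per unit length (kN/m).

49.5 kN/m

K_a = tan²(45° − φ/2) = 0.2519.
P_a = ½ K_a γ H² = 0.5 × 0.2519 × 20.3 × 4.4² = 49.49 kN/m.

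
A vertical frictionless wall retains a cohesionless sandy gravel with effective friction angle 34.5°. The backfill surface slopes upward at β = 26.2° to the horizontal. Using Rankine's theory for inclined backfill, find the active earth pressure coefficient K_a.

K_a = cos β · (cos β − √(cos²β − cos²φ)) / (cos β + √(cos²β − cos²φ)).
cos β = 0.8973, cos φ = 0.8241, √(cos²β − cos²φ) = 0.3548.
K_a = 0.8973 × (0.8973 − 0.3548)/(0.8973 + 0.3548) = 0.3887.

0.389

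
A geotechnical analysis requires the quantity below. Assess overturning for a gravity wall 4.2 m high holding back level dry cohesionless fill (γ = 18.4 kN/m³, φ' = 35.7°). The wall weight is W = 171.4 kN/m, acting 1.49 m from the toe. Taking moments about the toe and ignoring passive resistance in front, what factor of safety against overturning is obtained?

K_a = tan²(45° − 35.7°/2) = 0.2630.
P_a = ½K_aγH² = 0.5×0.2630×18.4×4.2² = 42.68 kN/m, acting at H/3 = 1.400 m above the base.
Overturning moment M_o = P_a × H/3 = 42.68 × 1.400 = 59.75.
Resisting moment M_r = W × 1.49 = 171.4 × 1.49 = 255.4.
FS_overturning = M_r/M_o = 255.4/59.75 = 4.274.

4.27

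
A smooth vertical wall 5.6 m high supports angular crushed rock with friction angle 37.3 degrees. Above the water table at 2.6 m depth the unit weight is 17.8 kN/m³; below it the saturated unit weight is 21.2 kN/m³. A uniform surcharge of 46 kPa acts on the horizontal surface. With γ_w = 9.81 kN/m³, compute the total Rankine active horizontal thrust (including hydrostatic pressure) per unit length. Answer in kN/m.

K_a = tan²(45° − φ/2) = 0.2453.
γ' = 21.2 − 9.81 = 11.39 kN/m³. h₂ = H − d_w = 3.0 m.
σ'_h: at surface K_a·q = 11.29; at WT K_a(q+γd_w) = 22.64; at base K_a(q+γd_w+γ'h₂) = 31.02 kPa.
P₁ = ½(11.29+22.64)×2.6 = 44.10; P₂ = ½(22.64+31.02)×3.0 = 80.49; P_w = ½γ_w h₂² = 44.14.
Total = 44.10+80.49+44.14 = 168.7 kN/m.

169 kN/m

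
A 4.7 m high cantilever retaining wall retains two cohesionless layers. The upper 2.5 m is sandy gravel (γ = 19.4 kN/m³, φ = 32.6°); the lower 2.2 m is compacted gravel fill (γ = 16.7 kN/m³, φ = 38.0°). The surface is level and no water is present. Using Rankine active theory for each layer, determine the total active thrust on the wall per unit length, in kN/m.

K_a1 = tan²(45°−32.6°/2) = 0.2997; K_a2 = tan²(45°−38.0°/2) = 0.2379.
Layer 1: σ at base = K_a1 γ₁ h₁ = 14.54 kPa; P₁ = ½×14.54×2.5 = 18.17.
Layer 2: σ_v at top = γ₁h₁ = 48.50; σ_h top = K_a2×48.50 = 11.54; σ_h base = K_a2×(48.50+16.7×2.2) = 20.28.
P₂ = ½(11.54+20.28)×2.2 = 35.00. Total P_a = 18.17+35.00 = 53.17 kN/m.

53.2 kN/m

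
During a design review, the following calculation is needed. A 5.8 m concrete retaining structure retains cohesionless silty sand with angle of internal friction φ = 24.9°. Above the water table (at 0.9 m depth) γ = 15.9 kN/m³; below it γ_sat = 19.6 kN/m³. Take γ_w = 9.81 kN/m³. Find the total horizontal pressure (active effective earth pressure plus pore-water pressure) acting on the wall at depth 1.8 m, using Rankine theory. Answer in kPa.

K_a = (1 − sin φ)/(1 + sin φ) = 0.4074.
γ' = 19.6 − 9.81 = 9.790 kN/m³.
Effective vertical stress at 1.8 m: σ'_v = 15.9×0.9 + 9.790×0.900 = 23.12 kPa.
σ'_h = K_a σ'_v = 0.4074 × 23.12 = 9.420 kPa; u = γ_w × 0.900 = 8.829 kPa.
Total σ_h = 9.420 + 8.829 = 18.25 kPa.

18.2 kPa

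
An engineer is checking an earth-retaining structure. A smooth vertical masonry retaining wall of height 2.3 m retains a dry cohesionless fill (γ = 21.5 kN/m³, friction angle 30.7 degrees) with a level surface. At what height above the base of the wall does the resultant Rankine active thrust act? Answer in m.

K_a = 0.3240.
The pressure distribution is triangular, so the resultant acts at H/3 above the base = 2.3/3 = 0.7667 m.

0.767 m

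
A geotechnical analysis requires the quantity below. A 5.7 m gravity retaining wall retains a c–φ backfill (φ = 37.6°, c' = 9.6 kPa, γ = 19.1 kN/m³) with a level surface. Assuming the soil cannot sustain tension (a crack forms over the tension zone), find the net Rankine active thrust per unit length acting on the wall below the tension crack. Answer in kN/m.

K_a = 0.2421; √K_a = 0.4921.
Tension-crack depth z_c = 2c/(γ√K_a) = 2×9.6/(19.1×0.4921) = 2.043 m.
σ_a at base = K_a γ H − 2c√K_a = 0.2421×19.1×5.7 − 2×9.6×0.4921 = 16.91 kPa.
P_a = ½ × 16.91 × (H − z_c) = 0.5×16.91×3.657 = 30.93 kN/m.

30.9 kN/m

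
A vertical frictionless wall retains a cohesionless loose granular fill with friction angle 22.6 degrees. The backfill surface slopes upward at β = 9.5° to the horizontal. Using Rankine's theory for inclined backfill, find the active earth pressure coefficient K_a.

0.473

K_a = cos β · (cos β − √(cos²β − cos²φ)) / (cos β + √(cos²β − cos²φ)).
cos β = 0.9863, cos φ = 0.9232, √(cos²β − cos²φ) = 0.3470.
K_a = 0.9863 × (0.9863 − 0.3470)/(0.9863 + 0.3470) = 0.4729.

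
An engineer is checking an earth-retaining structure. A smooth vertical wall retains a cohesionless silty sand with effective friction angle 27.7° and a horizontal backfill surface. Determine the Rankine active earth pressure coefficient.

K_a = (1 − sin φ)/(1 + sin φ) = (1 − sin 27.7°)/(1 + sin 27.7°) = 0.3653.

0.365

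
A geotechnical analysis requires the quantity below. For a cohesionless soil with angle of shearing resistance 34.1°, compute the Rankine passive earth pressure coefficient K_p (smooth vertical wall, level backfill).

K_p = (1 + sin φ)/(1 − sin φ) = tan²(45° + 34.1°/2) = 3.552.

3.55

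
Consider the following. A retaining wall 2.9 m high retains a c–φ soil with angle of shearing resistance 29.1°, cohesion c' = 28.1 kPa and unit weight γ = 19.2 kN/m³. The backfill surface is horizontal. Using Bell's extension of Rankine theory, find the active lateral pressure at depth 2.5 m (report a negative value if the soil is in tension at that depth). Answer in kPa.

K_a = (1 − sin φ)/(1 + sin φ) = 0.3456.
σ_a = K_a γ z − 2c√K_a = 0.3456×19.2×2.5 − 2×28.1×0.5879 = -16.45 kPa.

-16.4 kPa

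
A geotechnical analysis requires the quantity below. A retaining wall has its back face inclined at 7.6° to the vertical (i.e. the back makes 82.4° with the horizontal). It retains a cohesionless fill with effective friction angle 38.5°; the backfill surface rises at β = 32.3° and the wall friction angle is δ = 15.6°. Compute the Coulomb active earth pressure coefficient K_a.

0.465

K_a = sin²(α+φ) / [sin²α · sin(α−δ) · (1 + √{sin(φ+δ)sin(φ−β) / (sin(α−δ)sin(α+β))})²].
With α = 82.4°, φ = 38.5°, δ = 15.6°, β = 32.3°: K_a = 0.4653.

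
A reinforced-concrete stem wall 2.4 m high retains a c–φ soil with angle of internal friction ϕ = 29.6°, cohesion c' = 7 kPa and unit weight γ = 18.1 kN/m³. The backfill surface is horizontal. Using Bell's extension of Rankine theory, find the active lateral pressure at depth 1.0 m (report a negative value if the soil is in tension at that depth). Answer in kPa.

-2.02 kPa

K_a = (1 − sin φ)/(1 + sin φ) = 0.3387.
σ_a = K_a γ z − 2c√K_a = 0.3387×18.1×1.0 − 2×7×0.5820 = -2.017 kPa.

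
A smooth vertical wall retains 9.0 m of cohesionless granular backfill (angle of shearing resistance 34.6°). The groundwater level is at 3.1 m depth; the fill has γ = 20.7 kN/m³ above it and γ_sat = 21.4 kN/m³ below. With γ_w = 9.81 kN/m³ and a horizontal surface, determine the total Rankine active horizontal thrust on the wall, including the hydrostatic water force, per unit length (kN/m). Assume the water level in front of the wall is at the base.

358 kN/m

K_a = tan²(45° − φ/2) = 0.2756.
γ' = 21.4 − 9.81 = 11.59 kN/m³. Depth below WT = 5.9 m.
σ'_h at WT = K_a γ d_w = 17.69 kPa; at base = 17.69 + K_a γ' × 5.9 = 36.54 kPa.
P₁ (0–3.1 m) = ½×17.69×3.1 = 27.42. P₂ (3.1–9.0 m) = ½(17.69+36.54)×5.9 = 160.0.
P_w = ½ γ_w h₂² = 0.5×9.81×5.9² = 170.7. Total = 27.42+160.0+170.7 = 358.1 kN/m.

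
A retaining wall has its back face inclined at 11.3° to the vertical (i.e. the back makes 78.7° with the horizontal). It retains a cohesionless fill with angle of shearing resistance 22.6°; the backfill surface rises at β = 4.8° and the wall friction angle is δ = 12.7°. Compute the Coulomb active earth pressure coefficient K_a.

K_a = sin²(α+φ) / [sin²α · sin(α−δ) · (1 + √{sin(φ+δ)sin(φ−β) / (sin(α−δ)sin(α+β))})²].
With α = 78.7°, φ = 22.6°, δ = 12.7°, β = 4.8°: K_a = 0.5270.

0.527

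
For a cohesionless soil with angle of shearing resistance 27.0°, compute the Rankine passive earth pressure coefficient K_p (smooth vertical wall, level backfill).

2.66

K_p = (1 + sin φ)/(1 − sin φ) = tan²(45° + 27.0°/2) = 2.663.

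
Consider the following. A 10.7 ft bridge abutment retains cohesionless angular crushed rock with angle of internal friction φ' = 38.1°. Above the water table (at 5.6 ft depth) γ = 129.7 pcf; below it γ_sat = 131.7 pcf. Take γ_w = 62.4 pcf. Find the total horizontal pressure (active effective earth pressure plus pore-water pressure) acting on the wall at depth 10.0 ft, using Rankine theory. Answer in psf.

519 psf

K_a = (1 − sin φ)/(1 + sin φ) = 0.2368.
γ' = 131.7 − 62.4 = 69.30 pcf.
Effective vertical stress at 10.0 ft: σ'_v = 129.7×5.6 + 69.30×4.40 = 1031 psf.
σ'_h = K_a σ'_v = 0.2368 × 1031 = 244.2 psf; u = γ_w × 4.40 = 274.6 psf.
Total σ_h = 244.2 + 274.6 = 518.8 psf.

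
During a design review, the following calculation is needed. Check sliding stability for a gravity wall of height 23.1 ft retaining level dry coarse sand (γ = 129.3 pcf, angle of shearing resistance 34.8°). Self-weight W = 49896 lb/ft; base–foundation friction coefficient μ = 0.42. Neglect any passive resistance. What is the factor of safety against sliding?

K_a = tan²(45° − 34.8°/2) = 0.2733.
P_a = ½K_aγH² = 0.5×0.2733×129.3×23.1² = 9429 lb/ft, acting at H/3 = 7.700 ft above the base.
FS_sliding = μW / P_a = 0.42×49896 / 9429 = 2.223.

2.22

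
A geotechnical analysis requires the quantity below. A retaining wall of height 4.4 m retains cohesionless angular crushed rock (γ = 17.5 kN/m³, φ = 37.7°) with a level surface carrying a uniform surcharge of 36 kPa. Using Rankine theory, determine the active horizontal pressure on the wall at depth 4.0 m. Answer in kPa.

K_a = (1 − sin φ)/(1 + sin φ) = 0.2411.
σ_v = γz + q = 17.5 × 4.0 + 36 = 106.0 kPa.
σ_h = K_a σ_v = 0.2411 × 106.0 = 25.55 kPa.

25.6 kPa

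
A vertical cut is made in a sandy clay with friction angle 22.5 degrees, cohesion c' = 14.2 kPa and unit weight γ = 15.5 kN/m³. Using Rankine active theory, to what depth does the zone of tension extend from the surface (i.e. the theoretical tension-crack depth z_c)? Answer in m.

2.74 m

K_a = tan²(45° − 22.5°/2) = 0.4465; √K_a = 0.6682.
The active pressure is zero where K_a γ z = 2c√K_a, so z_c = 2c/(γ√K_a) = 2×14.2/(15.5×0.6682) = 2.742 m.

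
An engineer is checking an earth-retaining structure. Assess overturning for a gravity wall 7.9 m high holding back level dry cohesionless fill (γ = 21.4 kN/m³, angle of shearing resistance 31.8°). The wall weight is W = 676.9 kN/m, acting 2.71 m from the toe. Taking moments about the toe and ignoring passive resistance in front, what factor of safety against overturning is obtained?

K_a = tan²(45° − 31.8°/2) = 0.3098.
P_a = ½K_aγH² = 0.5×0.3098×21.4×7.9² = 206.9 kN/m, acting at H/3 = 2.633 m above the base.
Overturning moment M_o = P_a × H/3 = 206.9 × 2.633 = 544.8.
Resisting moment M_r = W × 2.71 = 676.9 × 2.71 = 1834.
FS_overturning = M_r/M_o = 1834/544.8 = 3.367.

3.37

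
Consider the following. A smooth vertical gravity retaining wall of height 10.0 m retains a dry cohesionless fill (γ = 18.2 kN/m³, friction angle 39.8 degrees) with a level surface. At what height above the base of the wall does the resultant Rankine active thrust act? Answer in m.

K_a = 0.2194.
The pressure distribution is triangular, so the resultant acts at H/3 above the base = 10.0/3 = 3.333 m.

3.33 m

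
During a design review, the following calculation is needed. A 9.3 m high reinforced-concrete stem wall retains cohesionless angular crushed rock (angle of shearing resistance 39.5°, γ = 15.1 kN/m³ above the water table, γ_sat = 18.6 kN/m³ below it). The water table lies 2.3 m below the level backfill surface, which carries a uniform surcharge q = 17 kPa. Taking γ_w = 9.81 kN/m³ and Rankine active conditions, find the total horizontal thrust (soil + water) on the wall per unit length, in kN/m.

K_a = tan²(45° − φ/2) = 0.2224.
γ' = 18.6 − 9.81 = 8.790 kN/m³. h₂ = H − d_w = 7.0 m.
σ'_h: at surface K_a·q = 3.781; at WT K_a(q+γd_w) = 11.51; at base K_a(q+γd_w+γ'h₂) = 25.19 kPa.
P₁ = ½(3.781+11.51)×2.3 = 17.58; P₂ = ½(11.51+25.19)×7.0 = 128.4; P_w = ½γ_w h₂² = 240.3.
Total = 17.58+128.4+240.3 = 386.4 kN/m.

386 kN/m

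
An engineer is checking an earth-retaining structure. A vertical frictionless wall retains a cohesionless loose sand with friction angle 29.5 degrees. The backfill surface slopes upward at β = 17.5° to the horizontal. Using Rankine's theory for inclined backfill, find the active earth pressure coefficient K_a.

0.400

K_a = cos β · (cos β − √(cos²β − cos²φ)) / (cos β + √(cos²β − cos²φ)).
cos β = 0.9537, cos φ = 0.8704, √(cos²β − cos²φ) = 0.3899.
K_a = 0.9537 × (0.9537 − 0.3899)/(0.9537 + 0.3899) = 0.4002.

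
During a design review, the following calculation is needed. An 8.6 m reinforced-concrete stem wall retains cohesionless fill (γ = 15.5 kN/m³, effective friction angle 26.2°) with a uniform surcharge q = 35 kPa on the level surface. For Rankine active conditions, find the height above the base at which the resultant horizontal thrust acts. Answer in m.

K_a = 0.3874.
Triangular part P₁ = ½K_aγH² = 222.1 at H/3 = 2.867 m; rectangular part P₂ = K_a q H = 116.6 at H/2 = 4.300 m.
ȳ = (P₁·2.867 + P₂·4.300)/(P₁+P₂) = 3.360 m.

3.36 m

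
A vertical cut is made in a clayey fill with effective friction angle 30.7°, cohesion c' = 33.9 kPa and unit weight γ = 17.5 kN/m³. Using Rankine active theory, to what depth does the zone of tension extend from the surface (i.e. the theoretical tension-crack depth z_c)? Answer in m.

K_a = tan²(45° − 30.7°/2) = 0.3240; √K_a = 0.5692.
The active pressure is zero where K_a γ z = 2c√K_a, so z_c = 2c/(γ√K_a) = 2×33.9/(17.5×0.5692) = 6.806 m.

6.81 m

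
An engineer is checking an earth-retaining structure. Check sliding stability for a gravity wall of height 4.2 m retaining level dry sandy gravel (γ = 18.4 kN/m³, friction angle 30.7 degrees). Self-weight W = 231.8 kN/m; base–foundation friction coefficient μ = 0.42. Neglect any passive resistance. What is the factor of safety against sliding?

1.85

K_a = tan²(45° − 30.7°/2) = 0.3240.
P_a = ½K_aγH² = 0.5×0.3240×18.4×4.2² = 52.59 kN/m, acting at H/3 = 1.400 m above the base.
FS_sliding = μW / P_a = 0.42×231.8 / 52.59 = 1.851.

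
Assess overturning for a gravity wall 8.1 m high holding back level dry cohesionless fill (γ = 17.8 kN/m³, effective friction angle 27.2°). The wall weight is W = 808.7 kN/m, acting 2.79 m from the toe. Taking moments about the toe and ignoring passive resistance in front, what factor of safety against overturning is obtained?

3.84

K_a = tan²(45° − 27.2°/2) = 0.3726.
P_a = ½K_aγH² = 0.5×0.3726×17.8×8.1² = 217.6 kN/m, acting at H/3 = 2.700 m above the base.
Overturning moment M_o = P_a × H/3 = 217.6 × 2.700 = 587.4.
Resisting moment M_r = W × 2.79 = 808.7 × 2.79 = 2256.
FS_overturning = M_r/M_o = 2256/587.4 = 3.841.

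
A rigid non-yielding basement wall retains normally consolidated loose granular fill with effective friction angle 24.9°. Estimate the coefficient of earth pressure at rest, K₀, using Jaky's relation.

0.579

K₀ = 1 − sin φ' = 1 − sin 24.9° = 0.5790.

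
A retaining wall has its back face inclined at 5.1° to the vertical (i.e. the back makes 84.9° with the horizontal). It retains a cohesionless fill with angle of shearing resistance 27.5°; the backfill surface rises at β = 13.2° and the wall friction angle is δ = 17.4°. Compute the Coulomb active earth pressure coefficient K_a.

K_a = sin²(α+φ) / [sin²α · sin(α−δ) · (1 + √{sin(φ+δ)sin(φ−β) / (sin(α−δ)sin(α+β))})²].
With α = 84.9°, φ = 27.5°, δ = 17.4°, β = 13.2°: K_a = 0.4519.

0.452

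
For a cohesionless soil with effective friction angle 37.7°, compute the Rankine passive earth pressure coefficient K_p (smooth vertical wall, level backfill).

K_p = (1 + sin φ)/(1 − sin φ) = tan²(45° + 37.7°/2) = 4.148.

4.15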